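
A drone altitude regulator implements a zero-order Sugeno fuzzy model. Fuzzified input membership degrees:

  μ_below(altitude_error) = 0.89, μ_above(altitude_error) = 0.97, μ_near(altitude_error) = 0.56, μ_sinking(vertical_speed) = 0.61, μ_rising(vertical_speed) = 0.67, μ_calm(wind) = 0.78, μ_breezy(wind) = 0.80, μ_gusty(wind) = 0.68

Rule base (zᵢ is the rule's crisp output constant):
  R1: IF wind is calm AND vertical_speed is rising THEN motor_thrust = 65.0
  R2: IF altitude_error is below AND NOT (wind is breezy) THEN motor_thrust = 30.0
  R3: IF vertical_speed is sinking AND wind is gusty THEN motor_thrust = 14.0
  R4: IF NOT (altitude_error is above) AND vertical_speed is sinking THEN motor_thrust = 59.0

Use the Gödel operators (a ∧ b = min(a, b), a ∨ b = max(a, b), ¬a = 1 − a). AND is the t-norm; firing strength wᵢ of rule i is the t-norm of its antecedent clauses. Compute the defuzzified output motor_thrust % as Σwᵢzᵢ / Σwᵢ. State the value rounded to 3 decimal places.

39.642

R1 (z=65.0): calm=0.78, rising=0.67; AND[min(a, b)] → w = 0.67
R2 (z=30.0): below=0.89, ¬breezy=1−0.80=0.20; AND[min(a, b)] → w = 0.20
R3 (z=14.0): sinking=0.61, gusty=0.68; AND[min(a, b)] → w = 0.61
R4 (z=59.0): ¬above=1−0.97=0.03, sinking=0.61; AND[min(a, b)] → w = 0.03
Weighted average = (0.67·65.0 + 0.20·30.0 + 0.61·14.0 + 0.03·59.0) / (0.67 + 0.20 + 0.61 + 0.03)
  = 59.8600 / 1.5100 = 39.642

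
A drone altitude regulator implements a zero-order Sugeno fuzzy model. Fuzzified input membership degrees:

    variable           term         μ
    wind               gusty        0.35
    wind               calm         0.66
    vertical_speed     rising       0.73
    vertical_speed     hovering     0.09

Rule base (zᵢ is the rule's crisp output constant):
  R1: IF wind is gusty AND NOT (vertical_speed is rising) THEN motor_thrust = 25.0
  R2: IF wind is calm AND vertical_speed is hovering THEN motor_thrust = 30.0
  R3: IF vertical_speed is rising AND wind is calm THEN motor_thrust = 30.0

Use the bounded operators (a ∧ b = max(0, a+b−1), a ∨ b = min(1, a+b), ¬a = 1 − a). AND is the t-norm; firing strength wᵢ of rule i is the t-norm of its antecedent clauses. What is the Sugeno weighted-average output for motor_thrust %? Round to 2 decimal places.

30.00

R1 (z=25.0): gusty=0.35, ¬rising=1−0.73=0.27; AND[max(0, a+b−1)] → w = 0.00
R2 (z=30.0): calm=0.66, hovering=0.09; AND[max(0, a+b−1)] → w = 0.00
R3 (z=30.0): rising=0.73, calm=0.66; AND[max(0, a+b−1)] → w = 0.39
Weighted average = (0.00·25.0 + 0.00·30.0 + 0.39·30.0) / (0.00 + 0.00 + 0.39)
  = 11.7000 / 0.3900 = 30.00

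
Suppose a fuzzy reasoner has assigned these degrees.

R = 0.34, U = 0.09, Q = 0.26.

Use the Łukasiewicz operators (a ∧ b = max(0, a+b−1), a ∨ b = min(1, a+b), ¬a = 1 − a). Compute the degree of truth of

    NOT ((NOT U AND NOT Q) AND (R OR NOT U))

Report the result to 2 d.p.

NOT U = 1 − 0.09 = 0.91
NOT Q = 1 − 0.26 = 0.74
NOT U AND NOT Q = max(0, a+b−1) on (0.91, 0.74) = 0.65
NOT U = 1 − 0.09 = 0.91
R OR NOT U = min(1, a+b) on (0.34, 0.91) = 1.00
(NOT U AND NOT Q) AND (R OR NOT U) = max(0, a+b−1) on (0.65, 1.00) = 0.65
NOT ((NOT U AND NOT Q) AND (R OR NOT U)) = 1 − 0.65 = 0.35

0.35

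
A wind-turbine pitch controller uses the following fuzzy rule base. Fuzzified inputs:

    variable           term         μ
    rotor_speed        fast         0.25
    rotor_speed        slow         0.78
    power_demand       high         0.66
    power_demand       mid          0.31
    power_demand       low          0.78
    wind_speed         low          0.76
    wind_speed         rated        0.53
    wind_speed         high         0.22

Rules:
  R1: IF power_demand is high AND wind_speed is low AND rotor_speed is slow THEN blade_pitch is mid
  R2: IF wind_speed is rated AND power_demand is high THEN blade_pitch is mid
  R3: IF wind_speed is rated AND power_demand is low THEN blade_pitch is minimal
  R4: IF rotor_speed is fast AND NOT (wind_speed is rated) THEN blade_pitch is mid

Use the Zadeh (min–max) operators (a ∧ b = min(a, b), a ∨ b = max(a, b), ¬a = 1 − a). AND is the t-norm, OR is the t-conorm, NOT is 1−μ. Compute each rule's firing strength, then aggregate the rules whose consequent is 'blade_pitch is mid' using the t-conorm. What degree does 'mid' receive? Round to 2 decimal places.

0.66

R1: high=0.66, low=0.76, slow=0.78; AND[min(a, b)] → w = 0.66
R2: rated=0.53, high=0.66; AND[min(a, b)] → w = 0.53
R3: rated=0.53, low=0.78; AND[min(a, b)] → w = 0.53
R4: fast=0.25, ¬rated=1−0.53=0.47; AND[min(a, b)] → w = 0.25
Rules with consequent 'mid': {R1, R2, R4} → strengths 0.66, 0.53, 0.25
Aggregate via t-conorm [max(a, b)]: 0.66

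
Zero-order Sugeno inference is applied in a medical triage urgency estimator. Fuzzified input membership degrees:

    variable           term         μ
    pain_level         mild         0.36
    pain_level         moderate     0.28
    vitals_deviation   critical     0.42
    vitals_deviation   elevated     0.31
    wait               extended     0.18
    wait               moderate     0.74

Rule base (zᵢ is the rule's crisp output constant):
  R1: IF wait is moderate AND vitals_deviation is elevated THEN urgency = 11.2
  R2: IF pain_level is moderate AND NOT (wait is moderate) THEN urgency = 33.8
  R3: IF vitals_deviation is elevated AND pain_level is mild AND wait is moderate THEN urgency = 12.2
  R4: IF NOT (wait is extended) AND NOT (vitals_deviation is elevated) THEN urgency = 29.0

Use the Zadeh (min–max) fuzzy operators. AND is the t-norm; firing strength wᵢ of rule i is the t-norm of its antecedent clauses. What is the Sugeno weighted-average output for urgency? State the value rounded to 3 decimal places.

R1 (z=11.2): moderate=0.74, elevated=0.31; AND[min(a, b)] → w = 0.31
R2 (z=33.8): moderate=0.28, ¬moderate=1−0.74=0.26; AND[min(a, b)] → w = 0.26
R3 (z=12.2): elevated=0.31, mild=0.36, moderate=0.74; AND[min(a, b)] → w = 0.31
R4 (z=29.0): ¬extended=1−0.18=0.82, ¬elevated=1−0.31=0.69; AND[min(a, b)] → w = 0.69
Weighted average = (0.31·11.2 + 0.26·33.8 + 0.31·12.2 + 0.69·29.0) / (0.31 + 0.26 + 0.31 + 0.69)
  = 36.0520 / 1.5700 = 22.963

22.963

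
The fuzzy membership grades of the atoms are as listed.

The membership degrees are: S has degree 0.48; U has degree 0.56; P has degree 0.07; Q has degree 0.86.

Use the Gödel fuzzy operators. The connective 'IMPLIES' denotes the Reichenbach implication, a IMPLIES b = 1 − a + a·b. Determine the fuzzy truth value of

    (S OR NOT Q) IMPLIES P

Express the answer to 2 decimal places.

NOT Q = 1 − 0.86 = 0.14
S OR NOT Q = max(a, b) on (0.48, 0.14) = 0.48
(S OR NOT Q) IMPLIES P  [Reichenbach: 1 − a + a·b] with a=0.48, b=0.07 → 0.55

0.55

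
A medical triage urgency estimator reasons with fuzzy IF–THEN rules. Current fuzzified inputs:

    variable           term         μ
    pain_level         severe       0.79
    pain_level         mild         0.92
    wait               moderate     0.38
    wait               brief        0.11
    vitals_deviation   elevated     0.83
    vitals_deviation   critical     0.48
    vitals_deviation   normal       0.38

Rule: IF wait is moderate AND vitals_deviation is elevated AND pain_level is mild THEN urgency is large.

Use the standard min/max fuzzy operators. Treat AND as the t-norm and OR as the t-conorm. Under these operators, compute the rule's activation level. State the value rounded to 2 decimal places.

firing strength: moderate=0.38, elevated=0.83, mild=0.92; AND[min(a, b)] → w = 0.38

0.38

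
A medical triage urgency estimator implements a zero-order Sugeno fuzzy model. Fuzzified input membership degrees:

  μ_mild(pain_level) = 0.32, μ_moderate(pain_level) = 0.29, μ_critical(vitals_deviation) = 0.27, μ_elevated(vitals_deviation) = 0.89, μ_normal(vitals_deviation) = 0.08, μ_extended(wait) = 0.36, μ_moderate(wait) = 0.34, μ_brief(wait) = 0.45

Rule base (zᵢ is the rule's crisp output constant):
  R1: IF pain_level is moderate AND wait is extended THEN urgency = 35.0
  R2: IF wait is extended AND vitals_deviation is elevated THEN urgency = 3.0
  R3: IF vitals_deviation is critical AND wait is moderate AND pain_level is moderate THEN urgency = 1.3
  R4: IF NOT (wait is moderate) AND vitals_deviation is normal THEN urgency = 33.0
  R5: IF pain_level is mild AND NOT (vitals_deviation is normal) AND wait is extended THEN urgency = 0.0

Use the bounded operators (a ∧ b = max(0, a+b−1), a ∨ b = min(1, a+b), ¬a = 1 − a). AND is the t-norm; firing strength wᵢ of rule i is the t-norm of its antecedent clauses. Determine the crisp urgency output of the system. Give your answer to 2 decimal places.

R1 (z=35.0): moderate=0.29, extended=0.36; AND[max(0, a+b−1)] → w = 0.00
R2 (z=3.0): extended=0.36, elevated=0.89; AND[max(0, a+b−1)] → w = 0.25
R3 (z=1.3): critical=0.27, moderate=0.34, moderate=0.29; AND[max(0, a+b−1)] → w = 0.00
R4 (z=33.0): ¬moderate=1−0.34=0.66, normal=0.08; AND[max(0, a+b−1)] → w = 0.00
R5 (z=0.0): mild=0.32, ¬normal=1−0.08=0.92, extended=0.36; AND[max(0, a+b−1)] → w = 0.00
Weighted average = (0.00·35.0 + 0.25·3.0 + 0.00·1.3 + 0.00·33.0 + 0.00·0.0) / (0.00 + 0.25 + 0.00 + 0.00 + 0.00)
  = 0.7500 / 0.2500 = 3.00

3.00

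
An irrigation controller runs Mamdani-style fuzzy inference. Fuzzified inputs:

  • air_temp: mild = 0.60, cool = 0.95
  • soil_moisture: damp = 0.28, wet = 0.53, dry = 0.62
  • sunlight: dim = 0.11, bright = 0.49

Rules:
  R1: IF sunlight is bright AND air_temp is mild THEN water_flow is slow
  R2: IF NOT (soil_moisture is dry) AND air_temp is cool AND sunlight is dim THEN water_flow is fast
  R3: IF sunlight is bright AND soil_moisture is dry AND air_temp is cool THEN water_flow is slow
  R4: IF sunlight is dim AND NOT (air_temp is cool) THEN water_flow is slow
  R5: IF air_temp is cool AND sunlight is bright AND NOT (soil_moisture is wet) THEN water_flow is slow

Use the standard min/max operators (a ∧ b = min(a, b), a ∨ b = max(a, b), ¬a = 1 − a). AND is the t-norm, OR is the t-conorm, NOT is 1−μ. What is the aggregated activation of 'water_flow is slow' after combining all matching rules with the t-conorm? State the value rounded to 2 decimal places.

0.49

R1: bright=0.49, mild=0.60; AND[min(a, b)] → w = 0.49
R2: ¬dry=1−0.62=0.38, cool=0.95, dim=0.11; AND[min(a, b)] → w = 0.11
R3: bright=0.49, dry=0.62, cool=0.95; AND[min(a, b)] → w = 0.49
R4: dim=0.11, ¬cool=1−0.95=0.05; AND[min(a, b)] → w = 0.05
R5: cool=0.95, bright=0.49, ¬wet=1−0.53=0.47; AND[min(a, b)] → w = 0.47
Rules with consequent 'slow': {R1, R3, R4, R5} → strengths 0.49, 0.49, 0.05, 0.47
Aggregate via t-conorm [max(a, b)]: 0.49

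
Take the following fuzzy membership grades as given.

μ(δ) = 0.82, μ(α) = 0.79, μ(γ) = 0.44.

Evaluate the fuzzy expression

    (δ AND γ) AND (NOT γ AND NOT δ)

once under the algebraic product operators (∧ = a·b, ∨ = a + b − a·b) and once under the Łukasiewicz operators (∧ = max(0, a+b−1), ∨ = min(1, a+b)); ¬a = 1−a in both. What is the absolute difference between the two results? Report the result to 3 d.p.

Under algebraic product:
  δ AND γ = a·b on (0.8200, 0.4400) = 0.3608
  NOT γ = 1 − 0.4400 = 0.5600
  NOT δ = 1 − 0.8200 = 0.1800
  NOT γ AND NOT δ = a·b on (0.5600, 0.1800) = 0.1008
  (δ AND γ) AND (NOT γ AND NOT δ) = a·b on (0.3608, 0.1008) = 0.0364
  → value = 0.0364
Under Łukasiewicz:
  δ AND γ = max(0, a+b−1) on (0.82, 0.44) = 0.26
  NOT γ = 1 − 0.44 = 0.56
  NOT δ = 1 − 0.82 = 0.18
  NOT γ AND NOT δ = max(0, a+b−1) on (0.56, 0.18) = 0.00
  (δ AND γ) AND (NOT γ AND NOT δ) = max(0, a+b−1) on (0.26, 0.00) = 0.00
  → value = 0.0000
|0.0364 − 0.0000| = 0.036

0.036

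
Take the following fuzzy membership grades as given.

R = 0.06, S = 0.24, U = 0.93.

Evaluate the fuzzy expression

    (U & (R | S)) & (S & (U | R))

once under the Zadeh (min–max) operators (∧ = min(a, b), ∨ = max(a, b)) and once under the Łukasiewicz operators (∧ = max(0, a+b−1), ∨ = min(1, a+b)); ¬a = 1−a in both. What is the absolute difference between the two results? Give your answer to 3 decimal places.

0.240

Under Zadeh (min–max):
  R | S = max(a, b) on (0.06, 0.24) = 0.24
  U & (R | S) = min(a, b) on (0.93, 0.24) = 0.24
  U | R = max(a, b) on (0.93, 0.06) = 0.93
  S & (U | R) = min(a, b) on (0.24, 0.93) = 0.24
  (U & (R | S)) & (S & (U | R)) = min(a, b) on (0.24, 0.24) = 0.24
  → value = 0.2400
Under Łukasiewicz:
  R | S = min(1, a+b) on (0.06, 0.24) = 0.30
  U & (R | S) = max(0, a+b−1) on (0.93, 0.30) = 0.23
  U | R = min(1, a+b) on (0.93, 0.06) = 0.99
  S & (U | R) = max(0, a+b−1) on (0.24, 0.99) = 0.23
  (U & (R | S)) & (S & (U | R)) = max(0, a+b−1) on (0.23, 0.23) = 0.00
  → value = 0.0000
|0.2400 − 0.0000| = 0.240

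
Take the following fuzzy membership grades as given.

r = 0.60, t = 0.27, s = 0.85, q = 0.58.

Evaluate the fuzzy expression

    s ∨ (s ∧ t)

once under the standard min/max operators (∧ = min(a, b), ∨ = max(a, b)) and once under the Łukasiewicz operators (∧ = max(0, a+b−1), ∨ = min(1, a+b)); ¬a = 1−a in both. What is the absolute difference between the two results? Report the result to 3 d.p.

Under standard min/max:
  s ∧ t = min(a, b) on (0.85, 0.27) = 0.27
  s ∨ (s ∧ t) = max(a, b) on (0.85, 0.27) = 0.85
  → value = 0.8500
Under Łukasiewicz:
  s ∧ t = max(0, a+b−1) on (0.85, 0.27) = 0.12
  s ∨ (s ∧ t) = min(1, a+b) on (0.85, 0.12) = 0.97
  → value = 0.9700
|0.8500 − 0.9700| = 0.120

0.120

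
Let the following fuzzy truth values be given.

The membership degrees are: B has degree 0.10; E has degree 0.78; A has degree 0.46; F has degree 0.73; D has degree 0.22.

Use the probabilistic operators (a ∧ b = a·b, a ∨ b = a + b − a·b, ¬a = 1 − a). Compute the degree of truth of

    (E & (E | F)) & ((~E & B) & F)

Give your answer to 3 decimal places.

E | F = a + b − a·b on (0.7800, 0.7300) = 0.9406
E & (E | F) = a·b on (0.7800, 0.9406) = 0.7337
~E = 1 − 0.7800 = 0.2200
~E & B = a·b on (0.2200, 0.1000) = 0.0220
(~E & B) & F = a·b on (0.0220, 0.7300) = 0.0161
(E & (E | F)) & ((~E & B) & F) = a·b on (0.7337, 0.0161) = 0.0118

0.012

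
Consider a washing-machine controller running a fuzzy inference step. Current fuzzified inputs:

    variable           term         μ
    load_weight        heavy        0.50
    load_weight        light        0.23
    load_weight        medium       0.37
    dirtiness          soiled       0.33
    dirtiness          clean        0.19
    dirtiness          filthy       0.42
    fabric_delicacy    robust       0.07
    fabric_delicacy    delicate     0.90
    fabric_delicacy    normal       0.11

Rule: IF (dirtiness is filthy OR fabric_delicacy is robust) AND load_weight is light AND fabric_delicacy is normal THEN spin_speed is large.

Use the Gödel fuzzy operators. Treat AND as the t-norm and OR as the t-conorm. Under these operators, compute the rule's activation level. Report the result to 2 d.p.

firing strength: (filthy=0.42 OR robust=0.07) = 0.42; AND[min(a, b)] with light=0.23, normal=0.11 → w = 0.11

0.11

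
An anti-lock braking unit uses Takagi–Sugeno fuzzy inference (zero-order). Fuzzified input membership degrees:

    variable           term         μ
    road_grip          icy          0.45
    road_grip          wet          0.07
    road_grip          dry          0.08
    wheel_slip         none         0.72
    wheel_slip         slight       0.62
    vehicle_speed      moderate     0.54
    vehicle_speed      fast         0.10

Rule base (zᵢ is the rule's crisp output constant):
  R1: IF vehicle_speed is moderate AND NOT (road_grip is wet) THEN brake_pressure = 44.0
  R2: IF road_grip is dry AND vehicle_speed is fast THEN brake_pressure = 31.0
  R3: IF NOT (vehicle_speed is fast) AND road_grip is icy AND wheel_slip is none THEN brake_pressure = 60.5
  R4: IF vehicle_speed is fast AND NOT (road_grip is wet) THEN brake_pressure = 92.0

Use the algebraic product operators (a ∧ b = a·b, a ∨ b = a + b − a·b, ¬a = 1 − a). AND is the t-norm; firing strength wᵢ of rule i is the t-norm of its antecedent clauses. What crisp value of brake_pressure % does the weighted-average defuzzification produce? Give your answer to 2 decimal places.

R1 (z=44.0): moderate=0.54, ¬wet=1−0.07=0.93; AND[a·b] → w = 0.5022
R2 (z=31.0): dry=0.08, fast=0.10; AND[a·b] → w = 0.0080
R3 (z=60.5): ¬fast=1−0.10=0.90, icy=0.45, none=0.72; AND[a·b] → w = 0.2916
R4 (z=92.0): fast=0.10, ¬wet=1−0.07=0.93; AND[a·b] → w = 0.0930
Weighted average = (0.5022·44.0 + 0.0080·31.0 + 0.2916·60.5 + 0.0930·92.0) / (0.5022 + 0.0080 + 0.2916 + 0.0930)
  = 48.5426 / 0.8948 = 54.25

54.25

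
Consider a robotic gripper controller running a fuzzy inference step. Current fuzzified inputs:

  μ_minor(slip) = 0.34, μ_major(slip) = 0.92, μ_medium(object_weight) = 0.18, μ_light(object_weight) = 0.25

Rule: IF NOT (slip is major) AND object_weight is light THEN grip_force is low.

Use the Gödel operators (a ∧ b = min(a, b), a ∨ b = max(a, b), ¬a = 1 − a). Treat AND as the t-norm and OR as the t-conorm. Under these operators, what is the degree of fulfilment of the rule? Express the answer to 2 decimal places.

0.08

firing strength: ¬major=1−0.92=0.08, light=0.25; AND[min(a, b)] → w = 0.08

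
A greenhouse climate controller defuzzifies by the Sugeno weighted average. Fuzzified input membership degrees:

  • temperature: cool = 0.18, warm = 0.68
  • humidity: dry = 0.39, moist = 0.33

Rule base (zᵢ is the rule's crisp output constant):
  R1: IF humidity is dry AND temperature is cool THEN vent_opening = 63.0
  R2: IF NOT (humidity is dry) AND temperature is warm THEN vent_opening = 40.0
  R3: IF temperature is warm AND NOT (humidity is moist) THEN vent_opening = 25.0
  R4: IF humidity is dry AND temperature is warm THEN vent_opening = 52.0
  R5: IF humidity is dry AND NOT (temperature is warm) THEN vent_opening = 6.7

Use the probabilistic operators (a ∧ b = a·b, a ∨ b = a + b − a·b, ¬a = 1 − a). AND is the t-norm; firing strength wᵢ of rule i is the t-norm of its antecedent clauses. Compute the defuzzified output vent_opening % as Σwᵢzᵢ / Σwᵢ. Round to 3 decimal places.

R1 (z=63.0): dry=0.39, cool=0.18; AND[a·b] → w = 0.0702
R2 (z=40.0): ¬dry=1−0.39=0.61, warm=0.68; AND[a·b] → w = 0.4148
R3 (z=25.0): warm=0.68, ¬moist=1−0.33=0.67; AND[a·b] → w = 0.4556
R4 (z=52.0): dry=0.39, warm=0.68; AND[a·b] → w = 0.2652
R5 (z=6.7): dry=0.39, ¬warm=1−0.68=0.32; AND[a·b] → w = 0.1248
Weighted average = (0.0702·63.0 + 0.4148·40.0 + 0.4556·25.0 + 0.2652·52.0 + 0.1248·6.7) / (0.0702 + 0.4148 + 0.4556 + 0.2652 + 0.1248)
  = 47.0312 / 1.3306 = 35.346

35.346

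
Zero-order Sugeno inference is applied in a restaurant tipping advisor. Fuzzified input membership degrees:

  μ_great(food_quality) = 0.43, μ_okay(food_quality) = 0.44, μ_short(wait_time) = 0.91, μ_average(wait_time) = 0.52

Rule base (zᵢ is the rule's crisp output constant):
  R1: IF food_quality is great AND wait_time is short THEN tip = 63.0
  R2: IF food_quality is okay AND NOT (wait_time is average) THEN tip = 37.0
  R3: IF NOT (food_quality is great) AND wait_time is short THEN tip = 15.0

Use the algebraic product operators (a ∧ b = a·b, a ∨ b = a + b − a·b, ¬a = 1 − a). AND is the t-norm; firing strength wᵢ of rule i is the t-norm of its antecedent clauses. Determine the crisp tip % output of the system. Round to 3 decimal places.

35.896

R1 (z=63.0): great=0.43, short=0.91; AND[a·b] → w = 0.3913
R2 (z=37.0): okay=0.44, ¬average=1−0.52=0.48; AND[a·b] → w = 0.2112
R3 (z=15.0): ¬great=1−0.43=0.57, short=0.91; AND[a·b] → w = 0.5187
Weighted average = (0.3913·63.0 + 0.2112·37.0 + 0.5187·15.0) / (0.3913 + 0.2112 + 0.5187)
  = 40.2468 / 1.1212 = 35.896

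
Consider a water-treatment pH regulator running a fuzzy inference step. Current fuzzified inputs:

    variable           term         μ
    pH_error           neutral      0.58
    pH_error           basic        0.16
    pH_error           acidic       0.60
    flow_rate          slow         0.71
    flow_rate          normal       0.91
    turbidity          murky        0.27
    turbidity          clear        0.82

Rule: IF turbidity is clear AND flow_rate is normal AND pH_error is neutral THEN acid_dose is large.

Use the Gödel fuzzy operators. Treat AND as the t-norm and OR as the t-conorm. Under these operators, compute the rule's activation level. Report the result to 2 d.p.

0.58

firing strength: clear=0.82, normal=0.91, neutral=0.58; AND[min(a, b)] → w = 0.58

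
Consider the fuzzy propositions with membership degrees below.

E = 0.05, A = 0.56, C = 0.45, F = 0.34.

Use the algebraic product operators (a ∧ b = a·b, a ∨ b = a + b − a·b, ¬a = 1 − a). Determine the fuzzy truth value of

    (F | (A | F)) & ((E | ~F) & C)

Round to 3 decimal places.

0.246

A | F = a + b − a·b on (0.5600, 0.3400) = 0.7096
F | (A | F) = a + b − a·b on (0.3400, 0.7096) = 0.8083
~F = 1 − 0.3400 = 0.6600
E | ~F = a + b − a·b on (0.0500, 0.6600) = 0.6770
(E | ~F) & C = a·b on (0.6770, 0.4500) = 0.3046
(F | (A | F)) & ((E | ~F) & C) = a·b on (0.8083, 0.3046) = 0.2463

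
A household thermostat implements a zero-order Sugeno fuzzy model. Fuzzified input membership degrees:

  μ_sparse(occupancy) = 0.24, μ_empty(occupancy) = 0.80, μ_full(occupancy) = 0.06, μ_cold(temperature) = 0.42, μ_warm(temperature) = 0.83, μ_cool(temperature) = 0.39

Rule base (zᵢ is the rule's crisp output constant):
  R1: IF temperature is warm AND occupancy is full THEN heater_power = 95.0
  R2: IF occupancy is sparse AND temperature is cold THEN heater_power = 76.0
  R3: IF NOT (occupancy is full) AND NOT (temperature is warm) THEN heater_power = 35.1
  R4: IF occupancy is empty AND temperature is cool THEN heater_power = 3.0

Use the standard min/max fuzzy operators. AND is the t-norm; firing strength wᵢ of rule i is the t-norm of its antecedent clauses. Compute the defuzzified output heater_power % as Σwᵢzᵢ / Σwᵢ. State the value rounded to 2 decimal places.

R1 (z=95.0): warm=0.83, full=0.06; AND[min(a, b)] → w = 0.06
R2 (z=76.0): sparse=0.24, cold=0.42; AND[min(a, b)] → w = 0.24
R3 (z=35.1): ¬full=1−0.06=0.94, ¬warm=1−0.83=0.17; AND[min(a, b)] → w = 0.17
R4 (z=3.0): empty=0.80, cool=0.39; AND[min(a, b)] → w = 0.39
Weighted average = (0.06·95.0 + 0.24·76.0 + 0.17·35.1 + 0.39·3.0) / (0.06 + 0.24 + 0.17 + 0.39)
  = 31.0770 / 0.8600 = 36.14

36.14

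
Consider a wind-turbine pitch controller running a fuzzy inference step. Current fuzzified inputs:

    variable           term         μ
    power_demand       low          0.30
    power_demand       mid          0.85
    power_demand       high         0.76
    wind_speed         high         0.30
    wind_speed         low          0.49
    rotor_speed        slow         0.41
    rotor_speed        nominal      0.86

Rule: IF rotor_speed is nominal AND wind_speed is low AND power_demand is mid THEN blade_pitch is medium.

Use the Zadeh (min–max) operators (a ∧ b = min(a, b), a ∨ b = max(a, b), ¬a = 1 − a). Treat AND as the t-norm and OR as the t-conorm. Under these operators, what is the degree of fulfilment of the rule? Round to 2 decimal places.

firing strength: nominal=0.86, low=0.49, mid=0.85; AND[min(a, b)] → w = 0.49

0.49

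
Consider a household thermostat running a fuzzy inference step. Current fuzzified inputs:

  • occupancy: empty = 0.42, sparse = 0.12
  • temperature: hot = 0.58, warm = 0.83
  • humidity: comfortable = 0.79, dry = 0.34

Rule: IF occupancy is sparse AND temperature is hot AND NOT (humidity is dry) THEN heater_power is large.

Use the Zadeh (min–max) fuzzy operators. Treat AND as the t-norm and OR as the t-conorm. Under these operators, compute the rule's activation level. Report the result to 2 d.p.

0.12

firing strength: sparse=0.12, hot=0.58, ¬dry=1−0.34=0.66; AND[min(a, b)] → w = 0.12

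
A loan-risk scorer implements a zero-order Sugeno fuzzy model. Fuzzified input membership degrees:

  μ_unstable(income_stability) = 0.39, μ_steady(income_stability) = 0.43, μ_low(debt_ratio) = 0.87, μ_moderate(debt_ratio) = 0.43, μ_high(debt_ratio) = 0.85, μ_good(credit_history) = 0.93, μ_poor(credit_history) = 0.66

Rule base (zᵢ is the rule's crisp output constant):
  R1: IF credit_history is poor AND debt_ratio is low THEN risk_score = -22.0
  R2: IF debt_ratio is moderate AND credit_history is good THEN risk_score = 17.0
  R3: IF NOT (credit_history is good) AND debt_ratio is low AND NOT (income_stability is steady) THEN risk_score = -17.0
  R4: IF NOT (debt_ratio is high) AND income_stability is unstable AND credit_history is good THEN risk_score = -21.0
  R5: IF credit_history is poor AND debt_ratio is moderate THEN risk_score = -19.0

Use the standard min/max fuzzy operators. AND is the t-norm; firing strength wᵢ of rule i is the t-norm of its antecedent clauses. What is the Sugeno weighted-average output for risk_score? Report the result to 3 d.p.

R1 (z=-22.0): poor=0.66, low=0.87; AND[min(a, b)] → w = 0.66
R2 (z=17.0): moderate=0.43, good=0.93; AND[min(a, b)] → w = 0.43
R3 (z=-17.0): ¬good=1−0.93=0.07, low=0.87, ¬steady=1−0.43=0.57; AND[min(a, b)] → w = 0.07
R4 (z=-21.0): ¬high=1−0.85=0.15, unstable=0.39, good=0.93; AND[min(a, b)] → w = 0.15
R5 (z=-19.0): poor=0.66, moderate=0.43; AND[min(a, b)] → w = 0.43
Weighted average = (0.66·-22.0 + 0.43·17.0 + 0.07·-17.0 + 0.15·-21.0 + 0.43·-19.0) / (0.66 + 0.43 + 0.07 + 0.15 + 0.43)
  = -19.7200 / 1.7400 = -11.333

-11.333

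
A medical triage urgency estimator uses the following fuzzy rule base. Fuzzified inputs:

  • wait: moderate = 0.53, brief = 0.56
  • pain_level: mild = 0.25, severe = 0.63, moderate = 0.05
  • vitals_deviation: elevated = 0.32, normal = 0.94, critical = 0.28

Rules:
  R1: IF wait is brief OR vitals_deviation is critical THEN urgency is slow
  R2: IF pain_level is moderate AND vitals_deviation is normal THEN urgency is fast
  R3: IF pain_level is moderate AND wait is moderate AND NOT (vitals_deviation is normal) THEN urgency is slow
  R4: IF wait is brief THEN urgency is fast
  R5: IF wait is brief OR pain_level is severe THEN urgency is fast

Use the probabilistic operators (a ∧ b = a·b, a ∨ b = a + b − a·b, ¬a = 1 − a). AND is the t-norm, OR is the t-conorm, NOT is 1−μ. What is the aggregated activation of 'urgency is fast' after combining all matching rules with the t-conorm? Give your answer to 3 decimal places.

R1: brief=0.56, critical=0.28; OR[a + b − a·b] → w = 0.6832
R2: moderate=0.05, normal=0.94; AND[a·b] → w = 0.0470
R3: moderate=0.05, moderate=0.53, ¬normal=1−0.94=0.06; AND[a·b] → w = 0.0016
R4: brief=0.56 → w = 0.5600
R5: brief=0.56, severe=0.63; OR[a + b − a·b] → w = 0.8372
Rules with consequent 'fast': {R2, R4, R5} → strengths 0.0470, 0.5600, 0.8372
Aggregate via t-conorm [a + b − a·b]: 0.9317

0.932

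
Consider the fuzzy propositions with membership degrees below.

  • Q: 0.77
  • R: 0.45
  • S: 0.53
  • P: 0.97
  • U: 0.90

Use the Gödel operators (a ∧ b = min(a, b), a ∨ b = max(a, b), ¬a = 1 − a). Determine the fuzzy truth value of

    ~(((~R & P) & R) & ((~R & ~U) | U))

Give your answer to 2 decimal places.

0.55

~R = 1 − 0.45 = 0.55
~R & P = min(a, b) on (0.55, 0.97) = 0.55
(~R & P) & R = min(a, b) on (0.55, 0.45) = 0.45
~R = 1 − 0.45 = 0.55
~U = 1 − 0.90 = 0.10
~R & ~U = min(a, b) on (0.55, 0.10) = 0.10
(~R & ~U) | U = max(a, b) on (0.10, 0.90) = 0.90
((~R & P) & R) & ((~R & ~U) | U) = min(a, b) on (0.45, 0.90) = 0.45
~(((~R & P) & R) & ((~R & ~U) | U)) = 1 − 0.45 = 0.55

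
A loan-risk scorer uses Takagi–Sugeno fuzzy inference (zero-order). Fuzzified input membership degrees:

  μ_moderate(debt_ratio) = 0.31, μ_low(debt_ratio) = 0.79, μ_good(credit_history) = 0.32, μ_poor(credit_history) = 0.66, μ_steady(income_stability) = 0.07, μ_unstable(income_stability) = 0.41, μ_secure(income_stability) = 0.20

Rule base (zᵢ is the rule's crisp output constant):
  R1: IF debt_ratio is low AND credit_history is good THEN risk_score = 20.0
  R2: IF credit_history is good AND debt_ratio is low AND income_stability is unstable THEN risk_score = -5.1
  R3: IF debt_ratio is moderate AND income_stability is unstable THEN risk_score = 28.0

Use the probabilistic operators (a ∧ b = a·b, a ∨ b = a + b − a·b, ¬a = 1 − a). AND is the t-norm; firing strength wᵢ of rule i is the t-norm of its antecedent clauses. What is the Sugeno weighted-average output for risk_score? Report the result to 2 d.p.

R1 (z=20.0): low=0.79, good=0.32; AND[a·b] → w = 0.2528
R2 (z=-5.1): good=0.32, low=0.79, unstable=0.41; AND[a·b] → w = 0.1036
R3 (z=28.0): moderate=0.31, unstable=0.41; AND[a·b] → w = 0.1271
Weighted average = (0.2528·20.0 + 0.1036·-5.1 + 0.1271·28.0) / (0.2528 + 0.1036 + 0.1271)
  = 8.0862 / 0.4835 = 16.72

16.72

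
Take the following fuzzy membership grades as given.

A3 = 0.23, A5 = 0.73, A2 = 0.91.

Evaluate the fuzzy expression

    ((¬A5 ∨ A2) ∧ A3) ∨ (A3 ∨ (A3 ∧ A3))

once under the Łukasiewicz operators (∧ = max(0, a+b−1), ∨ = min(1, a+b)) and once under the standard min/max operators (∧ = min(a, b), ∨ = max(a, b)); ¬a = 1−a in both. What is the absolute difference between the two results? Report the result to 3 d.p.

0.230

Under Łukasiewicz:
  ¬A5 = 1 − 0.73 = 0.27
  ¬A5 ∨ A2 = min(1, a+b) on (0.27, 0.91) = 1.00
  (¬A5 ∨ A2) ∧ A3 = max(0, a+b−1) on (1.00, 0.23) = 0.23
  A3 ∧ A3 = max(0, a+b−1) on (0.23, 0.23) = 0.00
  A3 ∨ (A3 ∧ A3) = min(1, a+b) on (0.23, 0.00) = 0.23
  ((¬A5 ∨ A2) ∧ A3) ∨ (A3 ∨ (A3 ∧ A3)) = min(1, a+b) on (0.23, 0.23) = 0.46
  → value = 0.4600
Under standard min/max:
  ¬A5 = 1 − 0.73 = 0.27
  ¬A5 ∨ A2 = max(a, b) on (0.27, 0.91) = 0.91
  (¬A5 ∨ A2) ∧ A3 = min(a, b) on (0.91, 0.23) = 0.23
  A3 ∧ A3 = min(a, b) on (0.23, 0.23) = 0.23
  A3 ∨ (A3 ∧ A3) = max(a, b) on (0.23, 0.23) = 0.23
  ((¬A5 ∨ A2) ∧ A3) ∨ (A3 ∨ (A3 ∧ A3)) = max(a, b) on (0.23, 0.23) = 0.23
  → value = 0.2300
|0.4600 − 0.2300| = 0.230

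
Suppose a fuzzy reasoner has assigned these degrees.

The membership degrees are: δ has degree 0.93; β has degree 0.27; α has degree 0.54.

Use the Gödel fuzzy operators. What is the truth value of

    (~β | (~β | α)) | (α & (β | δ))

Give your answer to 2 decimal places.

0.73

~β = 1 − 0.27 = 0.73
~β = 1 − 0.27 = 0.73
~β | α = max(a, b) on (0.73, 0.54) = 0.73
~β | (~β | α) = max(a, b) on (0.73, 0.73) = 0.73
β | δ = max(a, b) on (0.27, 0.93) = 0.93
α & (β | δ) = min(a, b) on (0.54, 0.93) = 0.54
(~β | (~β | α)) | (α & (β | δ)) = max(a, b) on (0.73, 0.54) = 0.73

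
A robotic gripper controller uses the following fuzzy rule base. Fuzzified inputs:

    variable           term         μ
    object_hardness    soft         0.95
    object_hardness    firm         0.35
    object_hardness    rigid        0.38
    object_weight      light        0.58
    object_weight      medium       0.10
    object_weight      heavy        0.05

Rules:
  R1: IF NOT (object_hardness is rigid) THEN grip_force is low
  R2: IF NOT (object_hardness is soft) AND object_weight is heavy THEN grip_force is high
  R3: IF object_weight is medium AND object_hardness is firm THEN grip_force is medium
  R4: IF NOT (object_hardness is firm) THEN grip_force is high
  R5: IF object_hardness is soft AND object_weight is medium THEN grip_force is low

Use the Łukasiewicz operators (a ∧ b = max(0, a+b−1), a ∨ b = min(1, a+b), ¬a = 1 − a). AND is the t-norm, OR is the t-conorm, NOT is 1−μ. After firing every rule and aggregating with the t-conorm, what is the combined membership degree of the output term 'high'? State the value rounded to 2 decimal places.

0.65

R1: ¬rigid=1−0.38=0.62 → w = 0.62
R2: ¬soft=1−0.95=0.05, heavy=0.05; AND[max(0, a+b−1)] → w = 0.00
R3: medium=0.10, firm=0.35; AND[max(0, a+b−1)] → w = 0.00
R4: ¬firm=1−0.35=0.65 → w = 0.65
R5: soft=0.95, medium=0.10; AND[max(0, a+b−1)] → w = 0.05
Rules with consequent 'high': {R2, R4} → strengths 0.00, 0.65
Aggregate via t-conorm [min(1, a+b)]: 0.65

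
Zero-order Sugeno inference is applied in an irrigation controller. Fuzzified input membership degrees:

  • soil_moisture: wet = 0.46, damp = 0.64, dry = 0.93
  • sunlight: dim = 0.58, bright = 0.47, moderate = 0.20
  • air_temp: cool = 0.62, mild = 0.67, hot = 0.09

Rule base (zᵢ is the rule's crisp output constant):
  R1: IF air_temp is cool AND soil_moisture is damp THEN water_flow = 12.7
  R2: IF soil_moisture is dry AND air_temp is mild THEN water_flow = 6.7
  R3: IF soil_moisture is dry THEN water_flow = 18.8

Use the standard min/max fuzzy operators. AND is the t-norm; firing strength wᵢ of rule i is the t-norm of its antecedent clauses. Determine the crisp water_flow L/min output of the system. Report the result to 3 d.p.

R1 (z=12.7): cool=0.62, damp=0.64; AND[min(a, b)] → w = 0.62
R2 (z=6.7): dry=0.93, mild=0.67; AND[min(a, b)] → w = 0.67
R3 (z=18.8): dry=0.93 → w = 0.93
Weighted average = (0.62·12.7 + 0.67·6.7 + 0.93·18.8) / (0.62 + 0.67 + 0.93)
  = 29.8470 / 2.2200 = 13.445

13.445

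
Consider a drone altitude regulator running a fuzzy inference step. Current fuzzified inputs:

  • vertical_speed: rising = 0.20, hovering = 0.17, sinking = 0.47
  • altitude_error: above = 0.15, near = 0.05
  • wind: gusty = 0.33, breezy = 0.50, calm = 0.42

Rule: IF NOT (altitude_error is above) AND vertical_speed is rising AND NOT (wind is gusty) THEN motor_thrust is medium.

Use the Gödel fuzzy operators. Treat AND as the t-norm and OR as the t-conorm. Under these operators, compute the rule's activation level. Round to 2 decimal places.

0.20

firing strength: ¬above=1−0.15=0.85, rising=0.20, ¬gusty=1−0.33=0.67; AND[min(a, b)] → w = 0.20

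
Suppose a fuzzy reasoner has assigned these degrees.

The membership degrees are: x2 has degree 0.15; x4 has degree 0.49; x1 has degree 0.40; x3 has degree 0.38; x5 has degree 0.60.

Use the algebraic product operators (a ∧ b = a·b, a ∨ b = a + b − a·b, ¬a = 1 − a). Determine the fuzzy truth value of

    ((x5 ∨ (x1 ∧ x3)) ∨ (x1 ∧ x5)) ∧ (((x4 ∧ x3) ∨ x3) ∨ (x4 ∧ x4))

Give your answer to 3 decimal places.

x1 ∧ x3 = a·b on (0.4000, 0.3800) = 0.1520
x5 ∨ (x1 ∧ x3) = a + b − a·b on (0.6000, 0.1520) = 0.6608
x1 ∧ x5 = a·b on (0.4000, 0.6000) = 0.2400
(x5 ∨ (x1 ∧ x3)) ∨ (x1 ∧ x5) = a + b − a·b on (0.6608, 0.2400) = 0.7422
x4 ∧ x3 = a·b on (0.4900, 0.3800) = 0.1862
(x4 ∧ x3) ∨ x3 = a + b − a·b on (0.1862, 0.3800) = 0.4954
x4 ∧ x4 = a·b on (0.4900, 0.4900) = 0.2401
((x4 ∧ x3) ∨ x3) ∨ (x4 ∧ x4) = a + b − a·b on (0.4954, 0.2401) = 0.6166
((x5 ∨ (x1 ∧ x3)) ∨ (x1 ∧ x5)) ∧ (((x4 ∧ x3) ∨ x3) ∨ (x4 ∧ x4)) = a·b on (0.7422, 0.6166) = 0.4576

0.458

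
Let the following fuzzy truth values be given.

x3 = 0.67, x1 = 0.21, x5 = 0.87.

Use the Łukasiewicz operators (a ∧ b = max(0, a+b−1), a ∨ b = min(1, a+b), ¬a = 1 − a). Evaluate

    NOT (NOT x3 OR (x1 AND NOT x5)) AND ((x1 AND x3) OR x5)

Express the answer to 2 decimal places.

0.54

NOT x3 = 1 − 0.67 = 0.33
NOT x5 = 1 − 0.87 = 0.13
x1 AND NOT x5 = max(0, a+b−1) on (0.21, 0.13) = 0.00
NOT x3 OR (x1 AND NOT x5) = min(1, a+b) on (0.33, 0.00) = 0.33
NOT (NOT x3 OR (x1 AND NOT x5)) = 1 − 0.33 = 0.67
x1 AND x3 = max(0, a+b−1) on (0.21, 0.67) = 0.00
(x1 AND x3) OR x5 = min(1, a+b) on (0.00, 0.87) = 0.87
NOT (NOT x3 OR (x1 AND NOT x5)) AND ((x1 AND x3) OR x5) = max(0, a+b−1) on (0.67, 0.87) = 0.54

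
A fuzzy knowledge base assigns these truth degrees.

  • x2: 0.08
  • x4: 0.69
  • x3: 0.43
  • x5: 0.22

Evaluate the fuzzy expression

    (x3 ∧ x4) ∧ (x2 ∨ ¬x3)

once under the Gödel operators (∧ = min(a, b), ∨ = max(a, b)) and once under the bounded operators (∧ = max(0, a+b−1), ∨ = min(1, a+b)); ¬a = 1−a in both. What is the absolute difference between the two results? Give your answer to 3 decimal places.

0.430

Under Gödel:
  x3 ∧ x4 = min(a, b) on (0.43, 0.69) = 0.43
  ¬x3 = 1 − 0.43 = 0.57
  x2 ∨ ¬x3 = max(a, b) on (0.08, 0.57) = 0.57
  (x3 ∧ x4) ∧ (x2 ∨ ¬x3) = min(a, b) on (0.43, 0.57) = 0.43
  → value = 0.4300
Under bounded:
  x3 ∧ x4 = max(0, a+b−1) on (0.43, 0.69) = 0.12
  ¬x3 = 1 − 0.43 = 0.57
  x2 ∨ ¬x3 = min(1, a+b) on (0.08, 0.57) = 0.65
  (x3 ∧ x4) ∧ (x2 ∨ ¬x3) = max(0, a+b−1) on (0.12, 0.65) = 0.00
  → value = 0.0000
|0.4300 − 0.0000| = 0.430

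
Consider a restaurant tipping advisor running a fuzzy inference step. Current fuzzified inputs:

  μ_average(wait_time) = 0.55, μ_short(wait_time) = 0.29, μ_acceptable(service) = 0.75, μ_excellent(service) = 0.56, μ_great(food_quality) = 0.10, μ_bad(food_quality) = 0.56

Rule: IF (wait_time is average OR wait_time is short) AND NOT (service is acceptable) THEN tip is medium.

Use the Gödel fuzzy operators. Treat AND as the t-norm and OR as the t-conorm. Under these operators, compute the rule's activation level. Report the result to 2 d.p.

firing strength: (average=0.55 OR short=0.29) = 0.55; AND[min(a, b)] with ¬acceptable=1−0.75=0.25 → w = 0.25

0.25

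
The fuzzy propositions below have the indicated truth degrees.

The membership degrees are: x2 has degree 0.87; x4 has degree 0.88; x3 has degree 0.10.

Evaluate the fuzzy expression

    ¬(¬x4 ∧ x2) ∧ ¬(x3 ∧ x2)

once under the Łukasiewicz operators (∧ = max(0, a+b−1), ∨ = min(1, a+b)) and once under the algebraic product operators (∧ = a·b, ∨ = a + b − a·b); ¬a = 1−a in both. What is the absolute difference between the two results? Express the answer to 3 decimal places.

Under Łukasiewicz:
  ¬x4 = 1 − 0.88 = 0.12
  ¬x4 ∧ x2 = max(0, a+b−1) on (0.12, 0.87) = 0.00
  ¬(¬x4 ∧ x2) = 1 − 0.00 = 1.00
  x3 ∧ x2 = max(0, a+b−1) on (0.10, 0.87) = 0.00
  ¬(x3 ∧ x2) = 1 − 0.00 = 1.00
  ¬(¬x4 ∧ x2) ∧ ¬(x3 ∧ x2) = max(0, a+b−1) on (1.00, 1.00) = 1.00
  → value = 1.0000
Under algebraic product:
  ¬x4 = 1 − 0.8800 = 0.1200
  ¬x4 ∧ x2 = a·b on (0.1200, 0.8700) = 0.1044
  ¬(¬x4 ∧ x2) = 1 − 0.1044 = 0.8956
  x3 ∧ x2 = a·b on (0.1000, 0.8700) = 0.0870
  ¬(x3 ∧ x2) = 1 − 0.0870 = 0.9130
  ¬(¬x4 ∧ x2) ∧ ¬(x3 ∧ x2) = a·b on (0.8956, 0.9130) = 0.8177
  → value = 0.8177
|1.0000 − 0.8177| = 0.182

0.182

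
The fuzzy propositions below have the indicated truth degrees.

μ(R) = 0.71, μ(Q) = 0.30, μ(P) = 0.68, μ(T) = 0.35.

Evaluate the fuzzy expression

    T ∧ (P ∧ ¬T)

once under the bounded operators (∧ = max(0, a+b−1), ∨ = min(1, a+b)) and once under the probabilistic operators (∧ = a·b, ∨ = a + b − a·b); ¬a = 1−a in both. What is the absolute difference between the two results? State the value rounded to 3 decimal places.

Under bounded:
  ¬T = 1 − 0.35 = 0.65
  P ∧ ¬T = max(0, a+b−1) on (0.68, 0.65) = 0.33
  T ∧ (P ∧ ¬T) = max(0, a+b−1) on (0.35, 0.33) = 0.00
  → value = 0.0000
Under probabilistic:
  ¬T = 1 − 0.3500 = 0.6500
  P ∧ ¬T = a·b on (0.6800, 0.6500) = 0.4420
  T ∧ (P ∧ ¬T) = a·b on (0.3500, 0.4420) = 0.1547
  → value = 0.1547
|0.0000 − 0.1547| = 0.155

0.155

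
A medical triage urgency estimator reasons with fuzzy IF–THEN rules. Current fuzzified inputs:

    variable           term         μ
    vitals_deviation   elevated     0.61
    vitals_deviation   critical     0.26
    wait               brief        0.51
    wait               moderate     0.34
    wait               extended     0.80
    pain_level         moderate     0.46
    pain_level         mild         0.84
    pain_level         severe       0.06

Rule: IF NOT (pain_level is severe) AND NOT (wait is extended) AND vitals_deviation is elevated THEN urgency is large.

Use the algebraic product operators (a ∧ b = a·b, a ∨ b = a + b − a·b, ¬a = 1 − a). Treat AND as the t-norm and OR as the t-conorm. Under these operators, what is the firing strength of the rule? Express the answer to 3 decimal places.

0.115

firing strength: ¬severe=1−0.06=0.94, ¬extended=1−0.80=0.20, elevated=0.61; AND[a·b] → w = 0.1147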